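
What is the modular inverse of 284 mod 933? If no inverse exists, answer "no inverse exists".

23

gcd(933, 284) by repeated division:
933 = 3*284 + 81
284 = 3*81 + 41
81 = 1*41 + 40
41 = 1*40 + 1
40 = 40*1 + 0
Since gcd(284, 933) = 1, back-substitute to write 1 as a combination:
1 = 41 − 40
1 = −81 + 2·41
1 = 2·284 − 7·81
1 = −7·933 + 23·284
So 284·23 ≡ 1 (mod 933).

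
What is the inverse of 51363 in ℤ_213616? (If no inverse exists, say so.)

no inverse exists

Euclidean algorithm on 213616, 51363:
213616 = 4×51363 + 8164
51363 = 6×8164 + 2379
8164 = 3×2379 + 1027
2379 = 2×1027 + 325
1027 = 3×325 + 52
325 = 6×52 + 13
52 = 4×13 + 0
The gcd is 13, not 1, hence no inverse exists.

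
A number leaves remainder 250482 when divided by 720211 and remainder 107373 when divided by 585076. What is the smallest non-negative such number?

218504345561

Write x = 250482 + 720211·k. Then 720211·k ≡ 107373 − 250482 ≡ 441967 (mod 585076).
Need 720211⁻¹ mod 585076. Extended Euclid on (585076, 135135):
585076 = 4*135135 + 44536
135135 = 3*44536 + 1527
44536 = 29*1527 + 253
1527 = 6*253 + 9
253 = 28*9 + 1
9 = 9*1 + 0
Back-substitute:
1 = 253 − 28·9
1 = −28·1527 + 169·253
1 = 169·44536 − 4929·1527
1 = −4929·135135 + 14956·44536
1 = 14956·585076 − 64753·135135
720211⁻¹ ≡ 520323 (mod 585076), so k ≡ 520323·441967 ≡ 303389 (mod 585076).
x = 250482 + 720211·303389 = 218504345561.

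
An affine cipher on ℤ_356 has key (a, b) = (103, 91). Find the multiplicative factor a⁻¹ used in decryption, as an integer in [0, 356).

gcd(356, 103) by repeated division:
356 = 3*103 + 47
103 = 2*47 + 9
47 = 5*9 + 2
9 = 4*2 + 1
2 = 2*1 + 0
gcd = 1, so the inverse exists. Back-substitute:
1 = 9 − 4·2
1 = −4·47 + 21·9
1 = 21·103 − 46·47
1 = −46·356 + 159·103
So 103·159 ≡ 1 (mod 356).

159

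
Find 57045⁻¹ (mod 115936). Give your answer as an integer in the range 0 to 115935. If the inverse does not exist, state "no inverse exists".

112733

Extended Euclidean algorithm:
115936 = 2·57045 + 1846
57045 = 30·1846 + 1665
1846 = 1·1665 + 181
1665 = 9·181 + 36
181 = 5·36 + 1
36 = 36·1 + 0
The gcd is 1. Working backward:
1 = 181 − 5·36
1 = −5·1665 + 46·181
1 = 46·1846 − 51·1665
1 = −51·57045 + 1576·1846
1 = 1576·115936 − 3203·57045
So 57045·(-3203) ≡ 1 (mod 115936), and -3203 ≡ 112733 (mod 115936).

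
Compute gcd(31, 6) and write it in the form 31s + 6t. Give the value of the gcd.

1

Euclidean algorithm:
31 = 5*6 + 1
6 = 6*1 + 0
gcd(31, 6) = 1.
Express as a combination:
1 = 31 − 5·6
So 1 = (1)·31 + (-5)·6.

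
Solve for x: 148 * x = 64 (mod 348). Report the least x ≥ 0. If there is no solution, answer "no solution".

First find gcd(148, 348):
348 = 2·148 + 52
148 = 2·52 + 44
52 = 1·44 + 8
44 = 5·8 + 4
8 = 2·4 + 0
gcd = 4 and 4 | 64, so solutions exist. Divide through by 4: 37x ≡ 16 (mod 87).
Now find 37⁻¹ mod 87:
87 = 2·37 + 13
37 = 2·13 + 11
13 = 1·11 + 2
11 = 5·2 + 1
2 = 2·1 + 0
Back-substitute:
1 = 11 − 5·2
1 = −5·13 + 6·11
1 = 6·37 − 17·13
1 = −17·87 + 40·37
So 37⁻¹ ≡ 40 (mod 87).
Then x ≡ 40·16 ≡ 31 (mod 87); the smallest non-negative solution is x = 31.

31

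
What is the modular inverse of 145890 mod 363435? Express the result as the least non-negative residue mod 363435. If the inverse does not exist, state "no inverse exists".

no inverse exists

Euclidean algorithm on 363435, 145890:
363435 = 2×145890 + 71655
145890 = 2×71655 + 2580
71655 = 27×2580 + 1995
2580 = 1×1995 + 585
1995 = 3×585 + 240
585 = 2×240 + 105
240 = 2×105 + 30
105 = 3×30 + 15
30 = 2×15 + 0
Since gcd = 15 > 1, 145890 is not a unit mod 363435.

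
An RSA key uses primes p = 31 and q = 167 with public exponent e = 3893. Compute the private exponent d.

φ(n) = (p−1)(q−1) = 30·166 = 4980.
Need d with 3893·d ≡ 1 (mod 4980). Apply the extended Euclidean algorithm:
4980 = 1×3893 + 1087
3893 = 3×1087 + 632
1087 = 1×632 + 455
632 = 1×455 + 177
455 = 2×177 + 101
177 = 1×101 + 76
101 = 1×76 + 25
76 = 3×25 + 1
25 = 25×1 + 0
Back-substitute:
1 = 76 − 3·25
1 = −3·101 + 4·76
1 = 4·177 − 7·101
1 = −7·455 + 18·177
1 = 18·632 − 25·455
1 = −25·1087 + 43·632
1 = 43·3893 − 154·1087
1 = −154·4980 + 197·3893
So 3893·197 ≡ 1 (mod 4980), hence d = 197.

197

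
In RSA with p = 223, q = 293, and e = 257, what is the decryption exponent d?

φ(n) = (p−1)(q−1) = 222·292 = 64824.
Need d with 257·d ≡ 1 (mod 64824). Apply the extended Euclidean algorithm:
64824 = 252×257 + 60
257 = 4×60 + 17
60 = 3×17 + 9
17 = 1×9 + 8
9 = 1×8 + 1
8 = 8×1 + 0
Back-substitute:
1 = 9 − 8
1 = −17 + 2·9
1 = 2·60 − 7·17
1 = −7·257 + 30·60
1 = 30·64824 − 7567·257
So 257·(-7567) ≡ 1 (mod 64824), hence d ≡ -7567 ≡ 57257 (mod 64824).

57257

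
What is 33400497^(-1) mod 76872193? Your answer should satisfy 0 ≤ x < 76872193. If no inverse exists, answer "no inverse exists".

74913567

Extended Euclidean algorithm:
76872193 = 2×33400497 + 10071199
33400497 = 3×10071199 + 3186900
10071199 = 3×3186900 + 510499
3186900 = 6×510499 + 123906
510499 = 4×123906 + 14875
123906 = 8×14875 + 4906
14875 = 3×4906 + 157
4906 = 31×157 + 39
157 = 4×39 + 1
39 = 39×1 + 0
The gcd is 1. Working backward:
1 = 157 − 4·39
1 = −4·4906 + 125·157
1 = 125·14875 − 379·4906
1 = −379·123906 + 3157·14875
1 = 3157·510499 − 13007·123906
1 = −13007·3186900 + 81199·510499
1 = 81199·10071199 − 256604·3186900
1 = −256604·33400497 + 851011·10071199
1 = 851011·76872193 − 1958626·33400497
Thus 33400497·(-1958626) ≡ 1 (mod 76872193); reducing, -1958626 mod 76872193 = 74913567.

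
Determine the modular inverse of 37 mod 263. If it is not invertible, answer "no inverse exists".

64

Run Euclid on (263, 37):
263 = 7·37 + 4
37 = 9·4 + 1
4 = 4·1 + 0
gcd = 1, so the inverse exists. Back-substitute:
1 = 37 − 9·4
1 = −9·263 + 64·37
So 37·64 ≡ 1 (mod 263).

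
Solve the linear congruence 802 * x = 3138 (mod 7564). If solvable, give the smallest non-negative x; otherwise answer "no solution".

1711

First find gcd(802, 7564):
7564 = 9·802 + 346
802 = 2·346 + 110
346 = 3·110 + 16
110 = 6·16 + 14
16 = 1·14 + 2
14 = 7·2 + 0
gcd = 2 and 2 | 3138, so solutions exist. Divide through by 2: 401x ≡ 1569 (mod 3782).
Now find 401⁻¹ mod 3782:
3782 = 9*401 + 173
401 = 2*173 + 55
173 = 3*55 + 8
55 = 6*8 + 7
8 = 1*7 + 1
7 = 7*1 + 0
Back-substitute:
1 = 8 − 7
1 = −55 + 7·8
1 = 7·173 − 22·55
1 = −22·401 + 51·173
1 = 51·3782 − 481·401
So 401·(-481) ≡ 1 (mod 3782), i.e. 401⁻¹ ≡ 3301.
Then x ≡ 3301·1569 ≡ 1711 (mod 3782); the smallest non-negative solution is x = 1711.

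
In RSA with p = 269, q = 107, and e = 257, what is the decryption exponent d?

φ(n) = (p−1)(q−1) = 268·106 = 28408.
Need d with 257·d ≡ 1 (mod 28408). Apply the extended Euclidean algorithm:
28408 = 110·257 + 138
257 = 1·138 + 119
138 = 1·119 + 19
119 = 6·19 + 5
19 = 3·5 + 4
5 = 1·4 + 1
4 = 4·1 + 0
Back-substitute:
1 = 5 − 4
1 = −19 + 4·5
1 = 4·119 − 25·19
1 = −25·138 + 29·119
1 = 29·257 − 54·138
1 = −54·28408 + 5969·257
So 257·5969 ≡ 1 (mod 28408), hence d = 5969.

5969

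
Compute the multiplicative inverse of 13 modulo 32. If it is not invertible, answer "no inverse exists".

5

gcd(32, 13) by repeated division:
32 = 2*13 + 6
13 = 2*6 + 1
6 = 6*1 + 0
gcd = 1, so the inverse exists. Back-substitute:
1 = 13 − 2·6
1 = −2·32 + 5·13
So 13·5 ≡ 1 (mod 32).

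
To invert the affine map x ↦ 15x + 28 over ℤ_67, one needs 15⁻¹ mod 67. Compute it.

Run Euclid on (67, 15):
67 = 4*15 + 7
15 = 2*7 + 1
7 = 7*1 + 0
The gcd is 1. Working backward:
1 = 15 − 2·7
1 = −2·67 + 9·15
So 15·9 ≡ 1 (mod 67).

9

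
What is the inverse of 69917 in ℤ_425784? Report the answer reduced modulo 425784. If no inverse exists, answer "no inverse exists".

Run Euclid on (425784, 69917):
425784 = 6×69917 + 6282
69917 = 11×6282 + 815
6282 = 7×815 + 577
815 = 1×577 + 238
577 = 2×238 + 101
238 = 2×101 + 36
101 = 2×36 + 29
36 = 1×29 + 7
29 = 4×7 + 1
7 = 7×1 + 0
Since gcd(69917, 425784) = 1, back-substitute to write 1 as a combination:
1 = 29 − 4·7
1 = −4·36 + 5·29
1 = 5·101 − 14·36
1 = −14·238 + 33·101
1 = 33·577 − 80·238
1 = −80·815 + 113·577
1 = 113·6282 − 871·815
1 = −871·69917 + 9694·6282
1 = 9694·425784 − 59035·69917
Thus 69917·(-59035) ≡ 1 (mod 425784); reducing, -59035 mod 425784 = 366749.

366749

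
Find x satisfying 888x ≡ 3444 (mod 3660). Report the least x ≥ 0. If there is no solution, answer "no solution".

8

First find gcd(888, 3660):
3660 = 4*888 + 108
888 = 8*108 + 24
108 = 4*24 + 12
24 = 2*12 + 0
gcd = 12 and 12 | 3444, so solutions exist. Divide through by 12: 74x ≡ 287 (mod 305).
Now find 74⁻¹ mod 305:
305 = 4·74 + 9
74 = 8·9 + 2
9 = 4·2 + 1
2 = 2·1 + 0
Back-substitute:
1 = 9 − 4·2
1 = −4·74 + 33·9
1 = 33·305 − 136·74
So 74·(-136) ≡ 1 (mod 305), i.e. 74⁻¹ ≡ 169.
Then x ≡ 169·287 ≡ 8 (mod 305); the smallest non-negative solution is x = 8.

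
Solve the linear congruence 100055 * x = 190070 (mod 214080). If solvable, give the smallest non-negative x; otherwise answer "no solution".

22714

First find gcd(100055, 214080):
214080 = 2*100055 + 13970
100055 = 7*13970 + 2265
13970 = 6*2265 + 380
2265 = 5*380 + 365
380 = 1*365 + 15
365 = 24*15 + 5
15 = 3*5 + 0
gcd = 5 and 5 | 190070, so solutions exist. Divide through by 5: 20011x ≡ 38014 (mod 42816).
Now find 20011⁻¹ mod 42816:
42816 = 2×20011 + 2794
20011 = 7×2794 + 453
2794 = 6×453 + 76
453 = 5×76 + 73
76 = 1×73 + 3
73 = 24×3 + 1
3 = 3×1 + 0
Back-substitute:
1 = 73 − 24·3
1 = −24·76 + 25·73
1 = 25·453 − 149·76
1 = −149·2794 + 919·453
1 = 919·20011 − 6582·2794
1 = −6582·42816 + 14083·20011
So 20011⁻¹ ≡ 14083 (mod 42816).
Then x ≡ 14083·38014 ≡ 22714 (mod 42816); the smallest non-negative solution is x = 22714.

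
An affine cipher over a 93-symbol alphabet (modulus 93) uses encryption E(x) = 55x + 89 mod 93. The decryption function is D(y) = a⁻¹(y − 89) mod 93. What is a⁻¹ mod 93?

Extended Euclidean algorithm:
93 = 1*55 + 38
55 = 1*38 + 17
38 = 2*17 + 4
17 = 4*4 + 1
4 = 4*1 + 0
Since gcd(55, 93) = 1, back-substitute to write 1 as a combination:
1 = 17 − 4·4
1 = −4·38 + 9·17
1 = 9·55 − 13·38
1 = −13·93 + 22·55
So 55·22 ≡ 1 (mod 93).

22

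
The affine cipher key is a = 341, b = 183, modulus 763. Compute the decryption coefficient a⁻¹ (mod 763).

gcd(763, 341) by repeated division:
763 = 2×341 + 81
341 = 4×81 + 17
81 = 4×17 + 13
17 = 1×13 + 4
13 = 3×4 + 1
4 = 4×1 + 0
Since gcd(341, 763) = 1, back-substitute to write 1 as a combination:
1 = 13 − 3·4
1 = −3·17 + 4·13
1 = 4·81 − 19·17
1 = −19·341 + 80·81
1 = 80·763 − 179·341
Thus 341·(-179) ≡ 1 (mod 763); reducing, -179 mod 763 = 584.

584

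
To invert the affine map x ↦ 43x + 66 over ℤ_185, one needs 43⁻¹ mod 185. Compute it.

Apply the Euclidean algorithm to 185 and 43:
185 = 4×43 + 13
43 = 3×13 + 4
13 = 3×4 + 1
4 = 4×1 + 0
Since gcd(43, 185) = 1, back-substitute to write 1 as a combination:
1 = 13 − 3·4
1 = −3·43 + 10·13
1 = 10·185 − 43·43
So 43·(-43) ≡ 1 (mod 185), and -43 ≡ 142 (mod 185).

142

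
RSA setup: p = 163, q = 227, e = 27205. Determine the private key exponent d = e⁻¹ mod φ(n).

13225

φ(n) = (p−1)(q−1) = 162·226 = 36612.
Need d with 27205·d ≡ 1 (mod 36612). Apply the extended Euclidean algorithm:
36612 = 1·27205 + 9407
27205 = 2·9407 + 8391
9407 = 1·8391 + 1016
8391 = 8·1016 + 263
1016 = 3·263 + 227
263 = 1·227 + 36
227 = 6·36 + 11
36 = 3·11 + 3
11 = 3·3 + 2
3 = 1·2 + 1
2 = 2·1 + 0
Back-substitute:
1 = 3 − 2
1 = −11 + 4·3
1 = 4·36 − 13·11
1 = −13·227 + 82·36
1 = 82·263 − 95·227
1 = −95·1016 + 367·263
1 = 367·8391 − 3031·1016
1 = −3031·9407 + 3398·8391
1 = 3398·27205 − 9827·9407
1 = −9827·36612 + 13225·27205
So 27205·13225 ≡ 1 (mod 36612), hence d = 13225.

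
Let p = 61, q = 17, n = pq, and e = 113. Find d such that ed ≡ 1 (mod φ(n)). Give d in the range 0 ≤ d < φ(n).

17

φ(n) = (p−1)(q−1) = 60·16 = 960.
Need d with 113·d ≡ 1 (mod 960). Apply the extended Euclidean algorithm:
960 = 8×113 + 56
113 = 2×56 + 1
56 = 56×1 + 0
Back-substitute:
1 = 113 − 2·56
1 = −2·960 + 17·113
So 113·17 ≡ 1 (mod 960), hence d = 17.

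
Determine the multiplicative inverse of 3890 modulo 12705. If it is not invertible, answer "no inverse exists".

Euclidean algorithm on 12705, 3890:
12705 = 3*3890 + 1035
3890 = 3*1035 + 785
1035 = 1*785 + 250
785 = 3*250 + 35
250 = 7*35 + 5
35 = 7*5 + 0
gcd(3890, 12705) = 5 ≠ 1, so 3890 has no multiplicative inverse modulo 12705.

no inverse exists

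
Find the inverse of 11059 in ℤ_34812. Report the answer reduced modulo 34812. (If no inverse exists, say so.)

Run Euclid on (34812, 11059):
34812 = 3×11059 + 1635
11059 = 6×1635 + 1249
1635 = 1×1249 + 386
1249 = 3×386 + 91
386 = 4×91 + 22
91 = 4×22 + 3
22 = 7×3 + 1
3 = 3×1 + 0
gcd = 1, so the inverse exists. Back-substitute:
1 = 22 − 7·3
1 = −7·91 + 29·22
1 = 29·386 − 123·91
1 = −123·1249 + 398·386
1 = 398·1635 − 521·1249
1 = −521·11059 + 3524·1635
1 = 3524·34812 − 11093·11059
So 11059·(-11093) ≡ 1 (mod 34812), and -11093 ≡ 23719 (mod 34812).

23719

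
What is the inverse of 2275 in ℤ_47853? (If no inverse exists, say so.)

Compute gcd(2275, 47853):
47853 = 21×2275 + 78
2275 = 29×78 + 13
78 = 6×13 + 0
The gcd is 13, not 1, hence no inverse exists.

no inverse exists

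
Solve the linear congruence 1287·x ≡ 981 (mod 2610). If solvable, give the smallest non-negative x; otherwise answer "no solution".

163

First find gcd(1287, 2610):
2610 = 2·1287 + 36
1287 = 35·36 + 27
36 = 1·27 + 9
27 = 3·9 + 0
gcd = 9 and 9 | 981, so solutions exist. Divide through by 9: 143x ≡ 109 (mod 290).
Now find 143⁻¹ mod 290:
290 = 2*143 + 4
143 = 35*4 + 3
4 = 1*3 + 1
3 = 3*1 + 0
Back-substitute:
1 = 4 − 3
1 = −143 + 36·4
1 = 36·290 − 73·143
So 143·(-73) ≡ 1 (mod 290), i.e. 143⁻¹ ≡ 217.
Then x ≡ 217·109 ≡ 163 (mod 290); the smallest non-negative solution is x = 163.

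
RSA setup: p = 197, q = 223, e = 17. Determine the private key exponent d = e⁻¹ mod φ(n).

38393

φ(n) = (p−1)(q−1) = 196·222 = 43512.
Need d with 17·d ≡ 1 (mod 43512). Apply the extended Euclidean algorithm:
43512 = 2559·17 + 9
17 = 1·9 + 8
9 = 1·8 + 1
8 = 8·1 + 0
Back-substitute:
1 = 9 − 8
1 = −17 + 2·9
1 = 2·43512 − 5119·17
So 17·(-5119) ≡ 1 (mod 43512), hence d ≡ -5119 ≡ 38393 (mod 43512).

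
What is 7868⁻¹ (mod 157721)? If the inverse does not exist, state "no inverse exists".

87380

gcd(157721, 7868) by repeated division:
157721 = 20*7868 + 361
7868 = 21*361 + 287
361 = 1*287 + 74
287 = 3*74 + 65
74 = 1*65 + 9
65 = 7*9 + 2
9 = 4*2 + 1
2 = 2*1 + 0
gcd = 1, so the inverse exists. Back-substitute:
1 = 9 − 4·2
1 = −4·65 + 29·9
1 = 29·74 − 33·65
1 = −33·287 + 128·74
1 = 128·361 − 161·287
1 = −161·7868 + 3509·361
1 = 3509·157721 − 70341·7868
Thus 7868·(-70341) ≡ 1 (mod 157721); reducing, -70341 mod 157721 = 87380.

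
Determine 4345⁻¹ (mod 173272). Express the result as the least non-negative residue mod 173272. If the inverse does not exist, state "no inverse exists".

no inverse exists

Euclidean algorithm on 173272, 4345:
173272 = 39*4345 + 3817
4345 = 1*3817 + 528
3817 = 7*528 + 121
528 = 4*121 + 44
121 = 2*44 + 33
44 = 1*33 + 11
33 = 3*11 + 0
gcd(4345, 173272) = 11 ≠ 1, so 4345 has no multiplicative inverse modulo 173272.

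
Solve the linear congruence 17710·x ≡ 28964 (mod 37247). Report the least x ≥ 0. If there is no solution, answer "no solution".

gcd(17710, 37247):
37247 = 2×17710 + 1827
17710 = 9×1827 + 1267
1827 = 1×1267 + 560
1267 = 2×560 + 147
560 = 3×147 + 119
147 = 1×119 + 28
119 = 4×28 + 7
28 = 4×7 + 0
gcd = 7, but 7 ∤ 28964, so the congruence has no solution.

no solution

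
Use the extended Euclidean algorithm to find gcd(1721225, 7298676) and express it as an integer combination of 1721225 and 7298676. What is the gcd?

11

Repeated division:
7298676 = 4*1721225 + 413776
1721225 = 4*413776 + 66121
413776 = 6*66121 + 17050
66121 = 3*17050 + 14971
17050 = 1*14971 + 2079
14971 = 7*2079 + 418
2079 = 4*418 + 407
418 = 1*407 + 11
407 = 37*11 + 0
gcd(1721225, 7298676) = 11.
Working backward:
11 = 418 − 407
11 = −2079 + 5·418
11 = 5·14971 − 36·2079
11 = −36·17050 + 41·14971
11 = 41·66121 − 159·17050
11 = −159·413776 + 995·66121
11 = 995·1721225 − 4139·413776
11 = −4139·7298676 + 17551·1721225
So 11 = (-4139)·7298676 + (17551)·1721225.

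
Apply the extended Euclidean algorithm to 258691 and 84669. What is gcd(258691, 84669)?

1

Repeated division:
258691 = 3·84669 + 4684
84669 = 18·4684 + 357
4684 = 13·357 + 43
357 = 8·43 + 13
43 = 3·13 + 4
13 = 3·4 + 1
4 = 4·1 + 0
gcd(258691, 84669) = 1.
Express as a combination:
1 = 13 − 3·4
1 = −3·43 + 10·13
1 = 10·357 − 83·43
1 = −83·4684 + 1089·357
1 = 1089·84669 − 19685·4684
1 = −19685·258691 + 60144·84669
So 1 = (-19685)·258691 + (60144)·84669.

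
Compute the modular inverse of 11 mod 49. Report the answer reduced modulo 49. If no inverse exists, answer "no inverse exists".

9

Apply the Euclidean algorithm to 49 and 11:
49 = 4*11 + 5
11 = 2*5 + 1
5 = 5*1 + 0
gcd = 1, so the inverse exists. Back-substitute:
1 = 11 − 2·5
1 = −2·49 + 9·11
So 11·9 ≡ 1 (mod 49).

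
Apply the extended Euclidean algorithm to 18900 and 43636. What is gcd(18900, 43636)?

Repeated division:
43636 = 2*18900 + 5836
18900 = 3*5836 + 1392
5836 = 4*1392 + 268
1392 = 5*268 + 52
268 = 5*52 + 8
52 = 6*8 + 4
8 = 2*4 + 0
gcd(18900, 43636) = 4.
Back-substituting:
4 = 52 − 6·8
4 = −6·268 + 31·52
4 = 31·1392 − 161·268
4 = −161·5836 + 675·1392
4 = 675·18900 − 2186·5836
4 = −2186·43636 + 5047·18900
So 4 = (-2186)·43636 + (5047)·18900.

4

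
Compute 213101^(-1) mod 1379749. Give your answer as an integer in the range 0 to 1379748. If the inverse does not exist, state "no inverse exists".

no inverse exists

Euclidean algorithm on 1379749, 213101:
1379749 = 6×213101 + 101143
213101 = 2×101143 + 10815
101143 = 9×10815 + 3808
10815 = 2×3808 + 3199
3808 = 1×3199 + 609
3199 = 5×609 + 154
609 = 3×154 + 147
154 = 1×147 + 7
147 = 21×7 + 0
Since gcd = 7 > 1, 213101 is not a unit mod 1379749.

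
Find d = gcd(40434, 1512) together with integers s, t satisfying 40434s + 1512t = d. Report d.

Apply Euclid's algorithm to 40434 and 1512:
40434 = 26×1512 + 1122
1512 = 1×1122 + 390
1122 = 2×390 + 342
390 = 1×342 + 48
342 = 7×48 + 6
48 = 8×6 + 0
gcd(40434, 1512) = 6.
Express as a combination:
6 = 342 − 7·48
6 = −7·390 + 8·342
6 = 8·1122 − 23·390
6 = −23·1512 + 31·1122
6 = 31·40434 − 829·1512
So 6 = (31)·40434 + (-829)·1512.

6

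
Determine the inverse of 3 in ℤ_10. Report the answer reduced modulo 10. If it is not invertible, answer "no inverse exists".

Extended Euclidean algorithm:
10 = 3·3 + 1
3 = 3·1 + 0
Since gcd(3, 10) = 1, back-substitute to write 1 as a combination:
1 = 10 − 3·3
Hence 3⁻¹ ≡ -3 ≡ 7 (mod 10).

7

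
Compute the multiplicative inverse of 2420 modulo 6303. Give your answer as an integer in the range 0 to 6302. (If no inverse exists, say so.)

no inverse exists

Euclidean algorithm on 6303, 2420:
6303 = 2·2420 + 1463
2420 = 1·1463 + 957
1463 = 1·957 + 506
957 = 1·506 + 451
506 = 1·451 + 55
451 = 8·55 + 11
55 = 5·11 + 0
gcd(2420, 6303) = 11 ≠ 1, so 2420 has no multiplicative inverse modulo 6303.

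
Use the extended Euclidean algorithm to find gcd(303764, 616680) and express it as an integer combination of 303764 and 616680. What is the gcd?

Apply Euclid's algorithm to 616680 and 303764:
616680 = 2*303764 + 9152
303764 = 33*9152 + 1748
9152 = 5*1748 + 412
1748 = 4*412 + 100
412 = 4*100 + 12
100 = 8*12 + 4
12 = 3*4 + 0
gcd(303764, 616680) = 4.
Back-substituting:
4 = 100 − 8·12
4 = −8·412 + 33·100
4 = 33·1748 − 140·412
4 = −140·9152 + 733·1748
4 = 733·303764 − 24329·9152
4 = −24329·616680 + 49391·303764
So 4 = (-24329)·616680 + (49391)·303764.

4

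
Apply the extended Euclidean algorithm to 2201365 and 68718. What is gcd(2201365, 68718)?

1

Apply Euclid's algorithm to 2201365 and 68718:
2201365 = 32×68718 + 2389
68718 = 28×2389 + 1826
2389 = 1×1826 + 563
1826 = 3×563 + 137
563 = 4×137 + 15
137 = 9×15 + 2
15 = 7×2 + 1
2 = 2×1 + 0
gcd(2201365, 68718) = 1.
Express as a combination:
1 = 15 − 7·2
1 = −7·137 + 64·15
1 = 64·563 − 263·137
1 = −263·1826 + 853·563
1 = 853·2389 − 1116·1826
1 = −1116·68718 + 32101·2389
1 = 32101·2201365 − 1028348·68718
So 1 = (32101)·2201365 + (-1028348)·68718.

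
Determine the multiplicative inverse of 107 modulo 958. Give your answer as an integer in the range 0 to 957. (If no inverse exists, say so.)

385

Run Euclid on (958, 107):
958 = 8*107 + 102
107 = 1*102 + 5
102 = 20*5 + 2
5 = 2*2 + 1
2 = 2*1 + 0
Since gcd(107, 958) = 1, back-substitute to write 1 as a combination:
1 = 5 − 2·2
1 = −2·102 + 41·5
1 = 41·107 − 43·102
1 = −43·958 + 385·107
So 107·385 ≡ 1 (mod 958).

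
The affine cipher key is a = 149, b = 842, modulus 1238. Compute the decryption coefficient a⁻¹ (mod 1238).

Apply the Euclidean algorithm to 1238 and 149:
1238 = 8×149 + 46
149 = 3×46 + 11
46 = 4×11 + 2
11 = 5×2 + 1
2 = 2×1 + 0
The gcd is 1. Working backward:
1 = 11 − 5·2
1 = −5·46 + 21·11
1 = 21·149 − 68·46
1 = −68·1238 + 565·149
So 149·565 ≡ 1 (mod 1238).

565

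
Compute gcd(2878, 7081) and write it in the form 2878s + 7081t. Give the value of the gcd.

1

Repeated division:
7081 = 2·2878 + 1325
2878 = 2·1325 + 228
1325 = 5·228 + 185
228 = 1·185 + 43
185 = 4·43 + 13
43 = 3·13 + 4
13 = 3·4 + 1
4 = 4·1 + 0
gcd(2878, 7081) = 1.
Back-substituting:
1 = 13 − 3·4
1 = −3·43 + 10·13
1 = 10·185 − 43·43
1 = −43·228 + 53·185
1 = 53·1325 − 308·228
1 = −308·2878 + 669·1325
1 = 669·7081 − 1646·2878
So 1 = (669)·7081 + (-1646)·2878.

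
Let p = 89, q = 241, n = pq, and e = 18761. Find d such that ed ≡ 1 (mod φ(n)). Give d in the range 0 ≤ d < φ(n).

761

φ(n) = (p−1)(q−1) = 88·240 = 21120.
Need d with 18761·d ≡ 1 (mod 21120). Apply the extended Euclidean algorithm:
21120 = 1·18761 + 2359
18761 = 7·2359 + 2248
2359 = 1·2248 + 111
2248 = 20·111 + 28
111 = 3·28 + 27
28 = 1·27 + 1
27 = 27·1 + 0
Back-substitute:
1 = 28 − 27
1 = −111 + 4·28
1 = 4·2248 − 81·111
1 = −81·2359 + 85·2248
1 = 85·18761 − 676·2359
1 = −676·21120 + 761·18761
So 18761·761 ≡ 1 (mod 21120), hence d = 761.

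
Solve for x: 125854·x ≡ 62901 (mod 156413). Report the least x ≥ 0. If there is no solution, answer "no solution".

First find gcd(125854, 156413):
156413 = 1×125854 + 30559
125854 = 4×30559 + 3618
30559 = 8×3618 + 1615
3618 = 2×1615 + 388
1615 = 4×388 + 63
388 = 6×63 + 10
63 = 6×10 + 3
10 = 3×3 + 1
3 = 3×1 + 0
gcd = 1, so a unique solution mod 156413 exists.
Back-substitute for the Bézout coefficients:
1 = 10 − 3·3
1 = −3·63 + 19·10
1 = 19·388 − 117·63
1 = −117·1615 + 487·388
1 = 487·3618 − 1091·1615
1 = −1091·30559 + 9215·3618
1 = 9215·125854 − 37951·30559
1 = −37951·156413 + 47166·125854
So 125854·(47166) ≡ 1 (mod 156413), giving 125854⁻¹ ≡ 47166.
x ≡ 125854⁻¹·62901 ≡ 47166·62901 ≡ 103195 (mod 156413).

103195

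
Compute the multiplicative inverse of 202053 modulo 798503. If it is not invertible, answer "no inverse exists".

25660

Apply the Euclidean algorithm to 798503 and 202053:
798503 = 3·202053 + 192344
202053 = 1·192344 + 9709
192344 = 19·9709 + 7873
9709 = 1·7873 + 1836
7873 = 4·1836 + 529
1836 = 3·529 + 249
529 = 2·249 + 31
249 = 8·31 + 1
31 = 31·1 + 0
The gcd is 1. Working backward:
1 = 249 − 8·31
1 = −8·529 + 17·249
1 = 17·1836 − 59·529
1 = −59·7873 + 253·1836
1 = 253·9709 − 312·7873
1 = −312·192344 + 6181·9709
1 = 6181·202053 − 6493·192344
1 = −6493·798503 + 25660·202053
So 202053·25660 ≡ 1 (mod 798503).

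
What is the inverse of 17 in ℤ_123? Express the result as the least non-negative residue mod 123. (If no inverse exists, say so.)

29

Extended Euclidean algorithm:
123 = 7·17 + 4
17 = 4·4 + 1
4 = 4·1 + 0
gcd = 1, so the inverse exists. Back-substitute:
1 = 17 − 4·4
1 = −4·123 + 29·17
So 17·29 ≡ 1 (mod 123).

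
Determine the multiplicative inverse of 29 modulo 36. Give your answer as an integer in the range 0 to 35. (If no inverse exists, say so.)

Extended Euclidean algorithm:
36 = 1*29 + 7
29 = 4*7 + 1
7 = 7*1 + 0
Since gcd(29, 36) = 1, back-substitute to write 1 as a combination:
1 = 29 − 4·7
1 = −4·36 + 5·29
So 29·5 ≡ 1 (mod 36).

5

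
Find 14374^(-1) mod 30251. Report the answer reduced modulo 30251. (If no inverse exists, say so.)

Apply the Euclidean algorithm to 30251 and 14374:
30251 = 2×14374 + 1503
14374 = 9×1503 + 847
1503 = 1×847 + 656
847 = 1×656 + 191
656 = 3×191 + 83
191 = 2×83 + 25
83 = 3×25 + 8
25 = 3×8 + 1
8 = 8×1 + 0
gcd = 1, so the inverse exists. Back-substitute:
1 = 25 − 3·8
1 = −3·83 + 10·25
1 = 10·191 − 23·83
1 = −23·656 + 79·191
1 = 79·847 − 102·656
1 = −102·1503 + 181·847
1 = 181·14374 − 1731·1503
1 = −1731·30251 + 3643·14374
So 14374·3643 ≡ 1 (mod 30251).

3643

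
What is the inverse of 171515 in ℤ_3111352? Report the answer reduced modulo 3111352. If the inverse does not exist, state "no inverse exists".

Apply the Euclidean algorithm to 3111352 and 171515:
3111352 = 18·171515 + 24082
171515 = 7·24082 + 2941
24082 = 8·2941 + 554
2941 = 5·554 + 171
554 = 3·171 + 41
171 = 4·41 + 7
41 = 5·7 + 6
7 = 1·6 + 1
6 = 6·1 + 0
gcd = 1, so the inverse exists. Back-substitute:
1 = 7 − 6
1 = −41 + 6·7
1 = 6·171 − 25·41
1 = −25·554 + 81·171
1 = 81·2941 − 430·554
1 = −430·24082 + 3521·2941
1 = 3521·171515 − 25077·24082
1 = −25077·3111352 + 454907·171515
So 171515·454907 ≡ 1 (mod 3111352).

454907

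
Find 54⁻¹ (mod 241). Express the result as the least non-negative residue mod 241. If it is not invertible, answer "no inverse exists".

183

Extended Euclidean algorithm:
241 = 4*54 + 25
54 = 2*25 + 4
25 = 6*4 + 1
4 = 4*1 + 0
gcd = 1, so the inverse exists. Back-substitute:
1 = 25 − 6·4
1 = −6·54 + 13·25
1 = 13·241 − 58·54
Thus 54·(-58) ≡ 1 (mod 241); reducing, -58 mod 241 = 183.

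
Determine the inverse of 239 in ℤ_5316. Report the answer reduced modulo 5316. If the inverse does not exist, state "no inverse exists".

2291

Extended Euclidean algorithm:
5316 = 22×239 + 58
239 = 4×58 + 7
58 = 8×7 + 2
7 = 3×2 + 1
2 = 2×1 + 0
Since gcd(239, 5316) = 1, back-substitute to write 1 as a combination:
1 = 7 − 3·2
1 = −3·58 + 25·7
1 = 25·239 − 103·58
1 = −103·5316 + 2291·239
So 239·2291 ≡ 1 (mod 5316).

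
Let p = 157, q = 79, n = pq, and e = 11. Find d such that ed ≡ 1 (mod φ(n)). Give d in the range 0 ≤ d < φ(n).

5531

φ(n) = (p−1)(q−1) = 156·78 = 12168.
Need d with 11·d ≡ 1 (mod 12168). Apply the extended Euclidean algorithm:
12168 = 1106×11 + 2
11 = 5×2 + 1
2 = 2×1 + 0
Back-substitute:
1 = 11 − 5·2
1 = −5·12168 + 5531·11
So 11·5531 ≡ 1 (mod 12168), hence d = 5531.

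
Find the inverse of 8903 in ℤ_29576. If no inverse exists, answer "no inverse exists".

gcd(29576, 8903) by repeated division:
29576 = 3·8903 + 2867
8903 = 3·2867 + 302
2867 = 9·302 + 149
302 = 2·149 + 4
149 = 37·4 + 1
4 = 4·1 + 0
Since gcd(8903, 29576) = 1, back-substitute to write 1 as a combination:
1 = 149 − 37·4
1 = −37·302 + 75·149
1 = 75·2867 − 712·302
1 = −712·8903 + 2211·2867
1 = 2211·29576 − 7345·8903
So 8903·(-7345) ≡ 1 (mod 29576), and -7345 ≡ 22231 (mod 29576).

22231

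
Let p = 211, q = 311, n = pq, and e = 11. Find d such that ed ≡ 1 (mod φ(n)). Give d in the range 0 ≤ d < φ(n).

φ(n) = (p−1)(q−1) = 210·310 = 65100.
Need d with 11·d ≡ 1 (mod 65100). Apply the extended Euclidean algorithm:
65100 = 5918·11 + 2
11 = 5·2 + 1
2 = 2·1 + 0
Back-substitute:
1 = 11 − 5·2
1 = −5·65100 + 29591·11
So 11·29591 ≡ 1 (mod 65100), hence d = 29591.

29591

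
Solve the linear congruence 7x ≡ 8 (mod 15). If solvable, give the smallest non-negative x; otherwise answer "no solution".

First find gcd(7, 15):
15 = 2*7 + 1
7 = 7*1 + 0
gcd = 1, so a unique solution mod 15 exists.
Back-substitute for the Bézout coefficients:
1 = 15 − 2·7
So 7·(-2) ≡ 1 (mod 15), giving 7⁻¹ ≡ 13.
x ≡ 7⁻¹·8 ≡ 13·8 ≡ 14 (mod 15).

14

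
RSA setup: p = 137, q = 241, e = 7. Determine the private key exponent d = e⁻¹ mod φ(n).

4663

φ(n) = (p−1)(q−1) = 136·240 = 32640.
Need d with 7·d ≡ 1 (mod 32640). Apply the extended Euclidean algorithm:
32640 = 4662*7 + 6
7 = 1*6 + 1
6 = 6*1 + 0
Back-substitute:
1 = 7 − 6
1 = −32640 + 4663·7
So 7·4663 ≡ 1 (mod 32640), hence d = 4663.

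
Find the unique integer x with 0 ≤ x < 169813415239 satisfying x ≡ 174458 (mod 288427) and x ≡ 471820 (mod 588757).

164620461562

Write x = 174458 + 288427·k. Then 288427·k ≡ 471820 − 174458 ≡ 297362 (mod 588757).
Need 288427⁻¹ mod 588757. Extended Euclid on (588757, 288427):
588757 = 2*288427 + 11903
288427 = 24*11903 + 2755
11903 = 4*2755 + 883
2755 = 3*883 + 106
883 = 8*106 + 35
106 = 3*35 + 1
35 = 35*1 + 0
Back-substitute:
1 = 106 − 3·35
1 = −3·883 + 25·106
1 = 25·2755 − 78·883
1 = −78·11903 + 337·2755
1 = 337·288427 − 8166·11903
1 = −8166·588757 + 16669·288427
288427⁻¹ ≡ 16669 (mod 588757), so k ≡ 16669·297362 ≡ 570752 (mod 588757).
x = 174458 + 288427·570752 = 164620461562.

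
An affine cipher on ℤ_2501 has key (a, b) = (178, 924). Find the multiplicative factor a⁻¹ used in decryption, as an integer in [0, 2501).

Run Euclid on (2501, 178):
2501 = 14·178 + 9
178 = 19·9 + 7
9 = 1·7 + 2
7 = 3·2 + 1
2 = 2·1 + 0
gcd = 1, so the inverse exists. Back-substitute:
1 = 7 − 3·2
1 = −3·9 + 4·7
1 = 4·178 − 79·9
1 = −79·2501 + 1110·178
So 178·1110 ≡ 1 (mod 2501).

1110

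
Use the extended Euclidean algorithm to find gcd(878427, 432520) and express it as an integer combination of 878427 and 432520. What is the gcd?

Repeated division:
878427 = 2*432520 + 13387
432520 = 32*13387 + 4136
13387 = 3*4136 + 979
4136 = 4*979 + 220
979 = 4*220 + 99
220 = 2*99 + 22
99 = 4*22 + 11
22 = 2*11 + 0
gcd(878427, 432520) = 11.
Express as a combination:
11 = 99 − 4·22
11 = −4·220 + 9·99
11 = 9·979 − 40·220
11 = −40·4136 + 169·979
11 = 169·13387 − 547·4136
11 = −547·432520 + 17673·13387
11 = 17673·878427 − 35893·432520
So 11 = (17673)·878427 + (-35893)·432520.

11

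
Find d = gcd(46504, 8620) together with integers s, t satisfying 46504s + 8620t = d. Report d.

4

Apply Euclid's algorithm to 46504 and 8620:
46504 = 5×8620 + 3404
8620 = 2×3404 + 1812
3404 = 1×1812 + 1592
1812 = 1×1592 + 220
1592 = 7×220 + 52
220 = 4×52 + 12
52 = 4×12 + 4
12 = 3×4 + 0
gcd(46504, 8620) = 4.
Working backward:
4 = 52 − 4·12
4 = −4·220 + 17·52
4 = 17·1592 − 123·220
4 = −123·1812 + 140·1592
4 = 140·3404 − 263·1812
4 = −263·8620 + 666·3404
4 = 666·46504 − 3593·8620
So 4 = (666)·46504 + (-3593)·8620.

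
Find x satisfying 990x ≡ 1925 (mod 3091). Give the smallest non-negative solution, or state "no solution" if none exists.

First find gcd(990, 3091):
3091 = 3·990 + 121
990 = 8·121 + 22
121 = 5·22 + 11
22 = 2·11 + 0
gcd = 11 and 11 | 1925, so solutions exist. Divide through by 11: 90x ≡ 175 (mod 281).
Now find 90⁻¹ mod 281:
281 = 3×90 + 11
90 = 8×11 + 2
11 = 5×2 + 1
2 = 2×1 + 0
Back-substitute:
1 = 11 − 5·2
1 = −5·90 + 41·11
1 = 41·281 − 128·90
So 90·(-128) ≡ 1 (mod 281), i.e. 90⁻¹ ≡ 153.
Then x ≡ 153·175 ≡ 80 (mod 281); the smallest non-negative solution is x = 80.

80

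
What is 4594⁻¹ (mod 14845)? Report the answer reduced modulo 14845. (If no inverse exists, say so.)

13239

Extended Euclidean algorithm:
14845 = 3*4594 + 1063
4594 = 4*1063 + 342
1063 = 3*342 + 37
342 = 9*37 + 9
37 = 4*9 + 1
9 = 9*1 + 0
gcd = 1, so the inverse exists. Back-substitute:
1 = 37 − 4·9
1 = −4·342 + 37·37
1 = 37·1063 − 115·342
1 = −115·4594 + 497·1063
1 = 497·14845 − 1606·4594
So 4594·(-1606) ≡ 1 (mod 14845), and -1606 ≡ 13239 (mod 14845).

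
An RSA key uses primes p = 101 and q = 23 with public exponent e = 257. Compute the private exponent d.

φ(n) = (p−1)(q−1) = 100·22 = 2200.
Need d with 257·d ≡ 1 (mod 2200). Apply the extended Euclidean algorithm:
2200 = 8·257 + 144
257 = 1·144 + 113
144 = 1·113 + 31
113 = 3·31 + 20
31 = 1·20 + 11
20 = 1·11 + 9
11 = 1·9 + 2
9 = 4·2 + 1
2 = 2·1 + 0
Back-substitute:
1 = 9 − 4·2
1 = −4·11 + 5·9
1 = 5·20 − 9·11
1 = −9·31 + 14·20
1 = 14·113 − 51·31
1 = −51·144 + 65·113
1 = 65·257 − 116·144
1 = −116·2200 + 993·257
So 257·993 ≡ 1 (mod 2200), hence d = 993.

993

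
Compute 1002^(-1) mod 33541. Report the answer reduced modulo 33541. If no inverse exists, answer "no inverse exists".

gcd(33541, 1002) by repeated division:
33541 = 33·1002 + 475
1002 = 2·475 + 52
475 = 9·52 + 7
52 = 7·7 + 3
7 = 2·3 + 1
3 = 3·1 + 0
The gcd is 1. Working backward:
1 = 7 − 2·3
1 = −2·52 + 15·7
1 = 15·475 − 137·52
1 = −137·1002 + 289·475
1 = 289·33541 − 9674·1002
So 1002·(-9674) ≡ 1 (mod 33541), and -9674 ≡ 23867 (mod 33541).

23867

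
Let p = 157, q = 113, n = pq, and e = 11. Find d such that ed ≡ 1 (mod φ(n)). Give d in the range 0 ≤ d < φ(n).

12707

φ(n) = (p−1)(q−1) = 156·112 = 17472.
Need d with 11·d ≡ 1 (mod 17472). Apply the extended Euclidean algorithm:
17472 = 1588×11 + 4
11 = 2×4 + 3
4 = 1×3 + 1
3 = 3×1 + 0
Back-substitute:
1 = 4 − 3
1 = −11 + 3·4
1 = 3·17472 − 4765·11
So 11·(-4765) ≡ 1 (mod 17472), hence d ≡ -4765 ≡ 12707 (mod 17472).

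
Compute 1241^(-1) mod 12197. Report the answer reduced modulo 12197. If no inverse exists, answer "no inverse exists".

Extended Euclidean algorithm:
12197 = 9·1241 + 1028
1241 = 1·1028 + 213
1028 = 4·213 + 176
213 = 1·176 + 37
176 = 4·37 + 28
37 = 1·28 + 9
28 = 3·9 + 1
9 = 9·1 + 0
The gcd is 1. Working backward:
1 = 28 − 3·9
1 = −3·37 + 4·28
1 = 4·176 − 19·37
1 = −19·213 + 23·176
1 = 23·1028 − 111·213
1 = −111·1241 + 134·1028
1 = 134·12197 − 1317·1241
Thus 1241·(-1317) ≡ 1 (mod 12197); reducing, -1317 mod 12197 = 10880.

10880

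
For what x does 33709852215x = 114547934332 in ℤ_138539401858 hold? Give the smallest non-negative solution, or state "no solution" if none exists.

6146117816

First find gcd(33709852215, 138539401858):
138539401858 = 4×33709852215 + 3699992998
33709852215 = 9×3699992998 + 409915233
3699992998 = 9×409915233 + 10755901
409915233 = 38×10755901 + 1190995
10755901 = 9×1190995 + 36946
1190995 = 32×36946 + 8723
36946 = 4×8723 + 2054
8723 = 4×2054 + 507
2054 = 4×507 + 26
507 = 19×26 + 13
26 = 2×13 + 0
gcd = 13 and 13 | 114547934332, so solutions exist. Divide through by 13: 2593065555x ≡ 8811379564 (mod 10656877066).
Now find 2593065555⁻¹ mod 10656877066:
10656877066 = 4*2593065555 + 284614846
2593065555 = 9*284614846 + 31531941
284614846 = 9*31531941 + 827377
31531941 = 38*827377 + 91615
827377 = 9*91615 + 2842
91615 = 32*2842 + 671
2842 = 4*671 + 158
671 = 4*158 + 39
158 = 4*39 + 2
39 = 19*2 + 1
2 = 2*1 + 0
Back-substitute:
1 = 39 − 19·2
1 = −19·158 + 77·39
1 = 77·671 − 327·158
1 = −327·2842 + 1385·671
1 = 1385·91615 − 44647·2842
1 = −44647·827377 + 403208·91615
1 = 403208·31531941 − 15366551·827377
1 = −15366551·284614846 + 138702167·31531941
1 = 138702167·2593065555 − 1263686054·284614846
1 = −1263686054·10656877066 + 5193446383·2593065555
So 2593065555⁻¹ ≡ 5193446383 (mod 10656877066).
Then x ≡ 5193446383·8811379564 ≡ 6146117816 (mod 10656877066); the smallest non-negative solution is x = 6146117816.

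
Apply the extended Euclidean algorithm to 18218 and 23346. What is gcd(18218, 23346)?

Apply Euclid's algorithm to 23346 and 18218:
23346 = 1*18218 + 5128
18218 = 3*5128 + 2834
5128 = 1*2834 + 2294
2834 = 1*2294 + 540
2294 = 4*540 + 134
540 = 4*134 + 4
134 = 33*4 + 2
4 = 2*2 + 0
gcd(18218, 23346) = 2.
Express as a combination:
2 = 134 − 33·4
2 = −33·540 + 133·134
2 = 133·2294 − 565·540
2 = −565·2834 + 698·2294
2 = 698·5128 − 1263·2834
2 = −1263·18218 + 4487·5128
2 = 4487·23346 − 5750·18218
So 2 = (4487)·23346 + (-5750)·18218.

2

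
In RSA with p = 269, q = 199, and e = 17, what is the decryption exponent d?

37457

φ(n) = (p−1)(q−1) = 268·198 = 53064.
Need d with 17·d ≡ 1 (mod 53064). Apply the extended Euclidean algorithm:
53064 = 3121·17 + 7
17 = 2·7 + 3
7 = 2·3 + 1
3 = 3·1 + 0
Back-substitute:
1 = 7 − 2·3
1 = −2·17 + 5·7
1 = 5·53064 − 15607·17
So 17·(-15607) ≡ 1 (mod 53064), hence d ≡ -15607 ≡ 37457 (mod 53064).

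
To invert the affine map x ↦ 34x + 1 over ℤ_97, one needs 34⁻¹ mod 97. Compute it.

20

Apply the Euclidean algorithm to 97 and 34:
97 = 2*34 + 29
34 = 1*29 + 5
29 = 5*5 + 4
5 = 1*4 + 1
4 = 4*1 + 0
The gcd is 1. Working backward:
1 = 5 − 4
1 = −29 + 6·5
1 = 6·34 − 7·29
1 = −7·97 + 20·34
So 34·20 ≡ 1 (mod 97).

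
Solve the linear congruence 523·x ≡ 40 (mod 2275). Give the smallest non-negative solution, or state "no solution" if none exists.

1205

First find gcd(523, 2275):
2275 = 4·523 + 183
523 = 2·183 + 157
183 = 1·157 + 26
157 = 6·26 + 1
26 = 26·1 + 0
gcd = 1, so a unique solution mod 2275 exists.
Back-substitute for the Bézout coefficients:
1 = 157 − 6·26
1 = −6·183 + 7·157
1 = 7·523 − 20·183
1 = −20·2275 + 87·523
So 523·(87) ≡ 1 (mod 2275), giving 523⁻¹ ≡ 87.
x ≡ 523⁻¹·40 ≡ 87·40 ≡ 1205 (mod 2275).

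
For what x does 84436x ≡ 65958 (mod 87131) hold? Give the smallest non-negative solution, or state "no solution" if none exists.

gcd(84436, 87131):
87131 = 1*84436 + 2695
84436 = 31*2695 + 891
2695 = 3*891 + 22
891 = 40*22 + 11
22 = 2*11 + 0
gcd = 11, but 11 ∤ 65958, so the congruence has no solution.

no solution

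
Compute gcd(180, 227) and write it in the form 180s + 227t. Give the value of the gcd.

1

Repeated division:
227 = 1×180 + 47
180 = 3×47 + 39
47 = 1×39 + 8
39 = 4×8 + 7
8 = 1×7 + 1
7 = 7×1 + 0
gcd(180, 227) = 1.
Working backward:
1 = 8 − 7
1 = −39 + 5·8
1 = 5·47 − 6·39
1 = −6·180 + 23·47
1 = 23·227 − 29·180
So 1 = (23)·227 + (-29)·180.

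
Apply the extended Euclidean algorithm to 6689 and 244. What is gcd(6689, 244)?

1

Apply Euclid's algorithm to 6689 and 244:
6689 = 27×244 + 101
244 = 2×101 + 42
101 = 2×42 + 17
42 = 2×17 + 8
17 = 2×8 + 1
8 = 8×1 + 0
gcd(6689, 244) = 1.
Back-substituting:
1 = 17 − 2·8
1 = −2·42 + 5·17
1 = 5·101 − 12·42
1 = −12·244 + 29·101
1 = 29·6689 − 795·244
So 1 = (29)·6689 + (-795)·244.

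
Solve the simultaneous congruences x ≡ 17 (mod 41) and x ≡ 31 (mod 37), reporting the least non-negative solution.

919

Write x = 17 + 41·k. Then 41·k ≡ 31 − 17 ≡ 14 (mod 37).
Need 41⁻¹ mod 37. Extended Euclid on (37, 4):
37 = 9·4 + 1
4 = 4·1 + 0
Back-substitute:
1 = 37 − 9·4
41⁻¹ ≡ 28 (mod 37), so k ≡ 28·14 ≡ 22 (mod 37).
x = 17 + 41·22 = 919.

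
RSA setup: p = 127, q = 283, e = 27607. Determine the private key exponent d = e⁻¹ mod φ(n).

2995

φ(n) = (p−1)(q−1) = 126·282 = 35532.
Need d with 27607·d ≡ 1 (mod 35532). Apply the extended Euclidean algorithm:
35532 = 1*27607 + 7925
27607 = 3*7925 + 3832
7925 = 2*3832 + 261
3832 = 14*261 + 178
261 = 1*178 + 83
178 = 2*83 + 12
83 = 6*12 + 11
12 = 1*11 + 1
11 = 11*1 + 0
Back-substitute:
1 = 12 − 11
1 = −83 + 7·12
1 = 7·178 − 15·83
1 = −15·261 + 22·178
1 = 22·3832 − 323·261
1 = −323·7925 + 668·3832
1 = 668·27607 − 2327·7925
1 = −2327·35532 + 2995·27607
So 27607·2995 ≡ 1 (mod 35532), hence d = 2995.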